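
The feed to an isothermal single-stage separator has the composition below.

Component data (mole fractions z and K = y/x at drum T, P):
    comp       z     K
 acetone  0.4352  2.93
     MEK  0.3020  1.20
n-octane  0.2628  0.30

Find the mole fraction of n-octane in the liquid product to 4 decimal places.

Newton iteration, ψ⁰ = 0.5:
  ψ = 0.5000: g = 0.19934, g' = -0.7346 → ψ = 0.7714
  ψ = 0.7714: g = -0.01005, g' = -0.8792 → ψ = 0.7599
  ψ = 0.7599: g = -0.00009, g' = -0.8633 → ψ = 0.7598
Converged at ψ = 0.7598.
Compositions from xᵢ = zᵢ/(1+ψ(Kᵢ−1)), yᵢ = Kᵢxᵢ:
  acetone: x = 0.1764, y = 0.5170
  MEK: x = 0.2622, y = 0.3146
  n-octane: x = 0.5614, y = 0.1684

x_n-octane = 0.5614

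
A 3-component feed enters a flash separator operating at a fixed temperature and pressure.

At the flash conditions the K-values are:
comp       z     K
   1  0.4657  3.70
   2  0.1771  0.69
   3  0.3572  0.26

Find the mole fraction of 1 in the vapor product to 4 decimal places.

Let β = V/F and solve Σ zᵢ(Kᵢ−1)/(1+β(Kᵢ−1)) = 0.
Check two-phase: ΣzᵢKᵢ = 1.9382 > 1 and Σzᵢ/Kᵢ = 1.7564 > 1, so g(0) = 0.9382 > 0 and g(1) = -0.7564 < 0.
Newton iteration, β⁰ = 0.5:
  β = 0.5000: g = 0.05052, g' = -1.1314 → β = 0.5447
Converged at β = 0.5447.
Compositions from xᵢ = zᵢ/(1+β(Kᵢ−1)), yᵢ = Kᵢxᵢ:
  1: x = 0.1885, y = 0.6974
  2: x = 0.2131, y = 0.1470
  3: x = 0.5984, y = 0.1556

y_1 = 0.6974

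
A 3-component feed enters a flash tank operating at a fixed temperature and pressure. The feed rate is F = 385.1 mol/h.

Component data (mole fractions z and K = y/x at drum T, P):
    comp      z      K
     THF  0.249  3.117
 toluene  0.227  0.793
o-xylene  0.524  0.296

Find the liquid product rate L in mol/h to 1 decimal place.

Material balance + equilibrium reduce to Σ zᵢ(Kᵢ−1)/(1+V/F(Kᵢ−1)) = 0.
g(0) = ΣzᵢKᵢ − 1 = 0.111 and g(1) = 1 − Σzᵢ/Kᵢ = -1.136, so a root lies in (0, 1).
Iterate (Newton) starting at V/F = 0.5:
  V/F = 0.500: g = -0.3656, g' = -0.894 → V/F = 0.091
Converged at V/F = 0.091.
Then V = V/F·F = 0.0910·385.1 = 35.0 mol/h and L = F − V = 350.1 mol/h.

L = 350.1 mol/h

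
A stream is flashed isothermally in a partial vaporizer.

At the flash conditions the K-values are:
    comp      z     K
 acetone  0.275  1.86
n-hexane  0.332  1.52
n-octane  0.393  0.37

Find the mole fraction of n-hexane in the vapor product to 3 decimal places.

Rachford–Rice: g(V/F) = Σ zᵢ(Kᵢ−1)/(1+V/F(Kᵢ−1)) = 0.
g(0) = ΣzᵢKᵢ − 1 = 0.162 and g(1) = 1 − Σzᵢ/Kᵢ = -0.428, so a root lies in (0, 1).
Iterate (Newton) starting at V/F = 0.41:
  V/F = 0.410: g = -0.0167, g' = -0.456 → V/F = 0.373
Converged at V/F = 0.373.
Compositions from xᵢ = zᵢ/(1+V/F(Kᵢ−1)), yᵢ = Kᵢxᵢ:
  acetone: x = 0.208, y = 0.387
  n-hexane: x = 0.278, y = 0.423
  n-octane: x = 0.514, y = 0.190

y_n-hexane = 0.423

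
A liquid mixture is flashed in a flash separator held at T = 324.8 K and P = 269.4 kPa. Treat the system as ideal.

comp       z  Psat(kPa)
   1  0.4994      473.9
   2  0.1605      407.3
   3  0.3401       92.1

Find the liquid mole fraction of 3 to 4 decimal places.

x_3 = 0.5134

Raoult's law: Kᵢ = Pᵢˢᵃᵗ/P = Pᵢˢᵃᵗ/269.4.
  K_1 = 473.9/269.4 = 1.759094, K_2 = 407.3/269.4 = 1.511878, K_3 = 92.1/269.4 = 0.341871
Rachford–Rice: g(V/F) = Σ zᵢ(Kᵢ−1)/(1+V/F(Kᵢ−1)) = 0.
g(0) = ΣzᵢKᵢ − 1 = 0.2374 and g(1) = 1 − Σzᵢ/Kᵢ = -0.3849, so a root lies in (0, 1).
Newton iteration, V/F⁰ = 0.5:
  V/F = 0.5000: g = 0.00660, g' = -0.5051 → V/F = 0.5131
  V/F = 0.5131: g = -0.00004, g' = -0.5112 → V/F = 0.5130
Converged at V/F = 0.5130.
Compositions from xᵢ = zᵢ/(1+V/F(Kᵢ−1)), yᵢ = Kᵢxᵢ:
  1: x = 0.3594, y = 0.6323
  2: x = 0.1271, y = 0.1922
  3: x = 0.5134, y = 0.1755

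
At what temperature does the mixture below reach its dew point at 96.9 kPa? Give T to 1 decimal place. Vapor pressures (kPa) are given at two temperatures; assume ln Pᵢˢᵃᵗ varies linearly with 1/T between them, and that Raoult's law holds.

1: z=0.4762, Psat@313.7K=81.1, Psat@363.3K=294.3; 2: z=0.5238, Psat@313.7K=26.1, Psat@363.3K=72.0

T = 355.5 K

Dew-point temperature: Σzᵢ·P/Pᵢˢᵃᵗ(T) = 1. Interpolate ln Pᵢˢᵃᵗ = aᵢ + bᵢ/T.
  T = 313.7 K: ΣzᵢP/Pᵢˢᵃᵗ = 2.5137
  T = 363.3 K: ΣzᵢP/Pᵢˢᵃᵗ = 0.8617
  T = 338.5 K: ΣzᵢP/Pᵢˢᵃᵗ = 1.4130
  T = 350.9 K: ΣzᵢP/Pᵢˢᵃᵗ = 1.0935
  T = 357.1 K: ΣzᵢP/Pᵢˢᵃᵗ = 0.9687
  T = 354.0 K: ΣzᵢP/Pᵢˢᵃᵗ = 1.0286
  T = 355.6 K: ΣzᵢP/Pᵢˢᵃᵗ = 0.9971
Interpolating between 354.0 K and 355.6 K gives T ≈ 355.5 K.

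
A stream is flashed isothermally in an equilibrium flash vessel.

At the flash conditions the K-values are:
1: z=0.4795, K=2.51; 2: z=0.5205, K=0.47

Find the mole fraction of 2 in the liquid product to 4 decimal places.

x_2 = 0.7402

Rachford–Rice: g(V/F) = Σ zᵢ(Kᵢ−1)/(1+V/F(Kᵢ−1)) = 0.
Feasibility: ΣzᵢKᵢ = 1.4482, Σzᵢ/Kᵢ = 1.2985 — both > 1, two phases present.
Iterate (Newton) starting at V/F = 0.5:
  V/F = 0.5000: g = 0.03723, g' = -0.6256 → V/F = 0.5595
  V/F = 0.5595: g = 0.00031, g' = -0.6167 → V/F = 0.5600
Converged at V/F = 0.5600.
Compositions from xᵢ = zᵢ/(1+V/F(Kᵢ−1)), yᵢ = Kᵢxᵢ:
  1: x = 0.2598, y = 0.6521
  2: x = 0.7402, y = 0.3479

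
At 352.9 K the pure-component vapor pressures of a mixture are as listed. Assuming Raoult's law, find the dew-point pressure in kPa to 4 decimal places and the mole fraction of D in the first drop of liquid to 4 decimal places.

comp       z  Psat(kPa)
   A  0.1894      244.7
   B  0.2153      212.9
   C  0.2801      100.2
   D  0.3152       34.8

Pdew = 73.3237 kPa, x_D = 0.6641

At the dew point ψ → 1, so Σzᵢ/Kᵢ = 1 with Kᵢ = Pᵢˢᵃᵗ/P ⇒ 1/P = Σzᵢ/Pᵢˢᵃᵗ.
1/P = 0.1894/244.7 + 0.2153/212.9 + 0.2801/100.2 + 0.3152/34.8 = 0.0136382 ⇒ P = 73.3237 kPa
xᵢ = zᵢP/Pᵢˢᵃᵗ ⇒ x_D = 0.3152·73.3237/34.8 = 0.6641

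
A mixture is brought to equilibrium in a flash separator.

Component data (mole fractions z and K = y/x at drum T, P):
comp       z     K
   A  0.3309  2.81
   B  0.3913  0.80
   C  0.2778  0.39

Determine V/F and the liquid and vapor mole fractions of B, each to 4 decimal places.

Rachford–Rice: g(V/F) = Σ zᵢ(Kᵢ−1)/(1+V/F(Kᵢ−1)) = 0.
Check two-phase: ΣzᵢKᵢ = 1.3512 > 1 and Σzᵢ/Kᵢ = 1.3192 > 1, so g(0) = 0.3512 > 0 and g(1) = -0.3192 < 0.
Newton–Raphson from V/F = 0.44:
  V/F = 0.4400: g = 0.01597, g' = -0.5479 → V/F = 0.4691
  V/F = 0.4691: g = 0.00014, g' = -0.5390 → V/F = 0.4694
Converged at V/F = 0.4694.
Compositions from xᵢ = zᵢ/(1+V/F(Kᵢ−1)), yᵢ = Kᵢxᵢ:
  A: x = 0.1789, y = 0.5027
  B: x = 0.4318, y = 0.3455
  C: x = 0.3893, y = 0.1518

V/F = 0.4694, x_B = 0.4318, y_B = 0.3455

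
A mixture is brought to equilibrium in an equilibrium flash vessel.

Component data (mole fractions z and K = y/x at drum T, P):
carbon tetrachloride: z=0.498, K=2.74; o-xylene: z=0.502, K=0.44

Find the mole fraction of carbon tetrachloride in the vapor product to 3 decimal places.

Rachford–Rice: g(ψ) = Σ zᵢ(Kᵢ−1)/(1+ψ(Kᵢ−1)) = 0.
Feasibility: ΣzᵢKᵢ = 1.585, Σzᵢ/Kᵢ = 1.323 — both > 1, two phases present.
Binary case is linear: z₁(K₁−1)(1+ψ(K₂−1)) + z₂(K₂−1)(1+ψ(K₁−1)) = 0
⇒ ψ = [z₁(K₁−1)+z₂(K₂−1)] / [−(K₁−1)(K₂−1)] = 0.5854/0.9744 = 0.601
Compositions from xᵢ = zᵢ/(1+ψ(Kᵢ−1)), yᵢ = Kᵢxᵢ:
  carbon tetrachloride: x = 0.243, y = 0.667
  o-xylene: x = 0.757, y = 0.333

y_carbon tetrachloride = 0.667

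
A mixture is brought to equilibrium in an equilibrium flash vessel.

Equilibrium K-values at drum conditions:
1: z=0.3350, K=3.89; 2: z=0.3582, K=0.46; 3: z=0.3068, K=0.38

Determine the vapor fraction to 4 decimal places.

ψ = 0.3499

Material balance + equilibrium reduce to Σ zᵢ(Kᵢ−1)/(1+ψ(Kᵢ−1)) = 0.
g(0) = ΣzᵢKᵢ − 1 = 0.5845 and g(1) = 1 − Σzᵢ/Kᵢ = -0.6722, so a root lies in (0, 1).
Newton–Raphson from ψ = 0.55:
  ψ = 0.5500: g = -0.18991, g' = -0.9002 → ψ = 0.3390
  ψ = 0.3390: g = 0.01140, g' = -1.0594 → ψ = 0.3498
  ψ = 0.3498: g = 0.00009, g' = -1.0430 → ψ = 0.3499
Converged at ψ = 0.3499.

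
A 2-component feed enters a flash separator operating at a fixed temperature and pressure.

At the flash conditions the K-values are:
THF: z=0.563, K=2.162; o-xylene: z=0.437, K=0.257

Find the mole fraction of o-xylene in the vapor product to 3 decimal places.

Let ψ = V/F and solve Σ zᵢ(Kᵢ−1)/(1+ψ(Kᵢ−1)) = 0.
Feasibility: ΣzᵢKᵢ = 1.330, Σzᵢ/Kᵢ = 1.961 — both > 1, two phases present.
Binary case is linear: z₁(K₁−1)(1+ψ(K₂−1)) + z₂(K₂−1)(1+ψ(K₁−1)) = 0
⇒ ψ = [z₁(K₁−1)+z₂(K₂−1)] / [−(K₁−1)(K₂−1)] = 0.3295/0.8634 = 0.382
Compositions from xᵢ = zᵢ/(1+ψ(Kᵢ−1)), yᵢ = Kᵢxᵢ:
  THF: x = 0.390, y = 0.843
  o-xylene: x = 0.610, y = 0.157

y_o-xylene = 0.157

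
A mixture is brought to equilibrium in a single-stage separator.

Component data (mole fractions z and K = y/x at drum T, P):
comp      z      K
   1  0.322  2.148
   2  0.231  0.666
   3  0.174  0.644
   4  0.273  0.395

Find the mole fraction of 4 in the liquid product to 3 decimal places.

x_4 = 0.295

Let ψ = V/F and solve Σ zᵢ(Kᵢ−1)/(1+ψ(Kᵢ−1)) = 0.
Check two-phase: ΣzᵢKᵢ = 1.065 > 1 and Σzᵢ/Kᵢ = 1.458 > 1, so g(0) = 0.065 > 0 and g(1) = -0.458 < 0.
Newton–Raphson from ψ = 0.46:
  ψ = 0.460: g = -0.1522, g' = -0.441 → ψ = 0.115
  ψ = 0.115: g = 0.0042, g' = -0.498 → ψ = 0.123
Converged at ψ = 0.123.
Compositions from xᵢ = zᵢ/(1+ψ(Kᵢ−1)), yᵢ = Kᵢxᵢ:
  1: x = 0.282, y = 0.606
  2: x = 0.241, y = 0.160
  3: x = 0.182, y = 0.117
  4: x = 0.295, y = 0.117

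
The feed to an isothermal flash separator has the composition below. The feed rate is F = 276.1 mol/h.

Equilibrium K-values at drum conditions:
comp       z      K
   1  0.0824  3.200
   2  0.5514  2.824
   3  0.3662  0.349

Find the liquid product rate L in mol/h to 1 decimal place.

L = 61.4 mol/h

Newton iteration, ψ⁰ = 0.5:
  ψ = 0.5000: g = 0.25890, g' = -0.9334 → ψ = 0.7774
  ψ = 0.7774: g = 0.00018, g' = -1.0042 → ψ = 0.7776
Converged at ψ = 0.7776.
Then V = ψ·F = 0.7776·276.1 = 214.7 mol/h and L = F − V = 61.4 mol/h.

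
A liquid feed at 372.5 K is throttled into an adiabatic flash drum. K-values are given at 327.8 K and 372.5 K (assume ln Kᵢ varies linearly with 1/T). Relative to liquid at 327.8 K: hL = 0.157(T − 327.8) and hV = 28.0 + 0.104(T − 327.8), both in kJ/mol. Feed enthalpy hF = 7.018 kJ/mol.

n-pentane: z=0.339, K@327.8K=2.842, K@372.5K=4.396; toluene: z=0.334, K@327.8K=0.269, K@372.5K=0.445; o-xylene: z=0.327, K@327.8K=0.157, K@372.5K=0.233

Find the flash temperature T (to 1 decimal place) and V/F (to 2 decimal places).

Adiabatic flash: solve Rachford–Rice at each trial T, then check hF = ψ·hV(T) + (1−ψ)·hL(T).
  T = 327.8 K: K = (2.842, 0.269, 0.157), RR gives ψ = 0.072, H_out = 2.019 kJ/mol
  T = 372.5 K: K = (4.396, 0.445, 0.233), RR gives ψ = 0.316, H_out = 15.108 kJ/mol
  T = 350.1 K: K = (3.582, 0.351, 0.194), RR gives ψ = 0.210, H_out = 9.121 kJ/mol
  T = 339.0 K: K = (3.205, 0.309, 0.175), RR gives ψ = 0.147, H_out = 5.798 kJ/mol
  T = 344.6 K: K = (3.393, 0.330, 0.184), RR gives ψ = 0.180, H_out = 7.516 kJ/mol
  T = 341.8 K: K = (3.298, 0.319, 0.180), RR gives ψ = 0.164, H_out = 6.668 kJ/mol
  T = 343.2 K: K = (3.345, 0.325, 0.182), RR gives ψ = 0.172, H_out = 7.095 kJ/mol
Linear interpolation between T = 341.8 (H_out = 6.668) and T = 343.2 (H_out = 7.095) on hF = 7.018 gives T ≈ 342.9 K, at which ψ = 0.17.

T = 342.9 K, V/F = 0.17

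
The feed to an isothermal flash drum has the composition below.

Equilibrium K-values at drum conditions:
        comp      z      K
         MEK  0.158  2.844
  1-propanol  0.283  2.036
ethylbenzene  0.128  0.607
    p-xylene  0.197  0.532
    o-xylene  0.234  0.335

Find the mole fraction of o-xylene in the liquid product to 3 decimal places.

Material balance + equilibrium reduce to Σ zᵢ(Kᵢ−1)/(1+ψ(Kᵢ−1)) = 0.
g(0) = ΣzᵢKᵢ − 1 = 0.286 and g(1) = 1 − Σzᵢ/Kᵢ = -0.474, so a root lies in (0, 1).
Newton–Raphson from ψ = 0.4:
  ψ = 0.400: g = -0.0102, g' = -0.615 → ψ = 0.383
  ψ = 0.383: g = 0.0000, g' = -0.618 → ψ = 0.384
Converged at ψ = 0.384.
Compositions from xᵢ = zᵢ/(1+ψ(Kᵢ−1)), yᵢ = Kᵢxᵢ:
  MEK: x = 0.093, y = 0.263
  1-propanol: x = 0.203, y = 0.412
  ethylbenzene: x = 0.151, y = 0.091
  p-xylene: x = 0.240, y = 0.128
  o-xylene: x = 0.314, y = 0.105

x_o-xylene = 0.314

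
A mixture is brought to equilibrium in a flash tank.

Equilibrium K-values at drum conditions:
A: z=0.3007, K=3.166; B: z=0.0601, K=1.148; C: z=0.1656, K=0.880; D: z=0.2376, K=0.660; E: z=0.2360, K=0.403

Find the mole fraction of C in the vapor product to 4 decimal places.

y_C = 0.1551

Material balance + equilibrium reduce to Σ zᵢ(Kᵢ−1)/(1+ψ(Kᵢ−1)) = 0.
Check two-phase: ΣzᵢKᵢ = 1.4187 > 1 and Σzᵢ/Kᵢ = 1.2811 > 1, so g(0) = 0.4187 > 0 and g(1) = -0.2811 < 0.
Iterate (Newton) starting at ψ = 0.38:
  ψ = 0.3800: g = 0.06986, g' = -0.6052 → ψ = 0.4954
  ψ = 0.4954: g = 0.00412, g' = -0.5414 → ψ = 0.5030
  ψ = 0.5030: g = 0.00001, g' = -0.5387 → ψ = 0.5031
Converged at ψ = 0.5031.
Compositions from xᵢ = zᵢ/(1+ψ(Kᵢ−1)), yᵢ = Kᵢxᵢ:
  A: x = 0.1439, y = 0.4556
  B: x = 0.0559, y = 0.0642
  C: x = 0.1762, y = 0.1551
  D: x = 0.2866, y = 0.1892
  E: x = 0.3373, y = 0.1359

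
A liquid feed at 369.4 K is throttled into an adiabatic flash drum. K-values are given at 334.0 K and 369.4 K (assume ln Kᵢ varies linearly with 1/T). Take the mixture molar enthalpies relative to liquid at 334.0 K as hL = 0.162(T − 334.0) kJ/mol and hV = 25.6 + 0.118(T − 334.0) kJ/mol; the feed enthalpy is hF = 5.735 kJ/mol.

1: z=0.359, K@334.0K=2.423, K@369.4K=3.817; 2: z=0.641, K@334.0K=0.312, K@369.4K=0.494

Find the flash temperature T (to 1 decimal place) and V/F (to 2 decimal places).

Adiabatic flash: solve Rachford–Rice at each trial T, then check hF = ψ·hV(T) + (1−ψ)·hL(T).
  T = 334.0 K: K = (2.423, 0.312), RR gives ψ = 0.071, H_out = 1.826 kJ/mol
  T = 369.4 K: K = (3.817, 0.494), RR gives ψ = 0.482, H_out = 17.322 kJ/mol
  T = 351.7 K: K = (3.076, 0.397), RR gives ψ = 0.287, H_out = 9.985 kJ/mol
  T = 342.9 K: K = (2.740, 0.353), RR gives ψ = 0.187, H_out = 6.152 kJ/mol
  T = 338.4 K: K = (2.577, 0.332), RR gives ψ = 0.131, H_out = 4.042 kJ/mol
  T = 340.6 K: K = (2.656, 0.342), RR gives ψ = 0.159, H_out = 5.090 kJ/mol
Linear interpolation between T = 340.6 (H_out = 5.090) and T = 342.9 (H_out = 6.152) on hF = 5.735 gives T ≈ 342.0 K, at which ψ = 0.18.

T = 342.0 K, V/F = 0.18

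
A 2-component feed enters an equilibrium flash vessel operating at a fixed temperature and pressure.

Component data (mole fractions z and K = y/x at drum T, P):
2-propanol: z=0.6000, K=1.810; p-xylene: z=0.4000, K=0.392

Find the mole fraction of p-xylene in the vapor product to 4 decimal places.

Iterate (Newton) starting at ψ = 0.5:
  ψ = 0.5000: g = -0.00352, g' = -0.5047 → ψ = 0.4930
Converged at ψ = 0.4930.
Compositions from xᵢ = zᵢ/(1+ψ(Kᵢ−1)), yᵢ = Kᵢxᵢ:
  2-propanol: x = 0.4288, y = 0.7761
  p-xylene: x = 0.5712, y = 0.2239

y_p-xylene = 0.2239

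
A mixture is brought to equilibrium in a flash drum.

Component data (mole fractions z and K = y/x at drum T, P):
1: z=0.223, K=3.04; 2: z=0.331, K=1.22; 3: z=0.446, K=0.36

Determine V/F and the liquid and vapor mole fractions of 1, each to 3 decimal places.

Material balance + equilibrium reduce to Σ zᵢ(Kᵢ−1)/(1+V/F(Kᵢ−1)) = 0.
Check two-phase: ΣzᵢKᵢ = 1.242 > 1 and Σzᵢ/Kᵢ = 1.584 > 1, so g(0) = 0.242 > 0 and g(1) = -0.584 < 0.
Iterate (Newton) starting at V/F = 0.7:
  V/F = 0.700: g = -0.2666, g' = -0.769 → V/F = 0.353
  V/F = 0.353: g = -0.0369, g' = -0.632 → V/F = 0.295
  V/F = 0.295: g = 0.0005, g' = -0.653 → V/F = 0.296
Converged at V/F = 0.296.
Compositions from xᵢ = zᵢ/(1+V/F(Kᵢ−1)), yᵢ = Kᵢxᵢ:
  1: x = 0.139, y = 0.423
  2: x = 0.311, y = 0.379
  3: x = 0.550, y = 0.198

V/F = 0.296, x_1 = 0.139, y_1 = 0.423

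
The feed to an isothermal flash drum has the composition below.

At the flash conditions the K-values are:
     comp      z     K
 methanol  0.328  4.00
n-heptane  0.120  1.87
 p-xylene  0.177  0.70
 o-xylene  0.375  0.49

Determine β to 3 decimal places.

β = 0.729

Rachford–Rice: g(β) = Σ zᵢ(Kᵢ−1)/(1+β(Kᵢ−1)) = 0.
Feasibility: ΣzᵢKᵢ = 1.844, Σzᵢ/Kᵢ = 1.164 — both > 1, two phases present.
Newton–Raphson from β = 0.5:
  β = 0.500: g = 0.1472, g' = -0.714 → β = 0.706
  β = 0.706: g = 0.0140, g' = -0.602 → β = 0.729
Converged at β = 0.729.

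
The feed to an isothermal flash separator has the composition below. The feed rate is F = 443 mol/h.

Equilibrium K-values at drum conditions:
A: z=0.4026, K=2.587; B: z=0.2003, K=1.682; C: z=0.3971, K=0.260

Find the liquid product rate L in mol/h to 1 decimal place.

Rachford–Rice: g(ψ) = Σ zᵢ(Kᵢ−1)/(1+ψ(Kᵢ−1)) = 0.
Feasibility: ΣzᵢKᵢ = 1.4817, Σzᵢ/Kᵢ = 1.8020 — both > 1, two phases present.
Newton–Raphson from ψ = 0.5:
  ψ = 0.5000: g = -0.00832, g' = -0.9149 → ψ = 0.4909
Converged at ψ = 0.4909.
Then V = ψ·F = 0.4909·443 = 217.5 mol/h and L = F − V = 225.5 mol/h.

L = 225.5 mol/h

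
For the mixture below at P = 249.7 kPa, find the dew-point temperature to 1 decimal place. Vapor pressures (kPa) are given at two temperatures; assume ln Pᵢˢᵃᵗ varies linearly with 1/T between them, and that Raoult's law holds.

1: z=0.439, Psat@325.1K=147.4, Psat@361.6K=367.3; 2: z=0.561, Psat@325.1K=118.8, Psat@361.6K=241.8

Dew-point temperature: Σzᵢ·P/Pᵢˢᵃᵗ(T) = 1. Interpolate ln Pᵢˢᵃᵗ = aᵢ + bᵢ/T.
  T = 325.1 K: ΣzᵢP/Pᵢˢᵃᵗ = 1.9228
  T = 361.6 K: ΣzᵢP/Pᵢˢᵃᵗ = 0.8778
  T = 343.4 K: ΣzᵢP/Pᵢˢᵃᵗ = 1.2695
  T = 352.5 K: ΣzᵢP/Pᵢˢᵃᵗ = 1.0503
  T = 357.1 K: ΣzᵢP/Pᵢˢᵃᵗ = 0.9581
  T = 354.8 K: ΣzᵢP/Pᵢˢᵃᵗ = 1.0028
Interpolating between 354.8 K and 357.1 K gives T ≈ 354.9 K.

T = 354.9 K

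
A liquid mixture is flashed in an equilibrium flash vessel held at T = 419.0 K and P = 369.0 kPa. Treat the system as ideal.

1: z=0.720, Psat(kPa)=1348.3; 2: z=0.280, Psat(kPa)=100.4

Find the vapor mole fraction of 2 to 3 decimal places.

y_2 = 0.214

Raoult's law: Kᵢ = Pᵢˢᵃᵗ/P = Pᵢˢᵃᵗ/369.0.
  K_1 = 1348.3/369.0 = 3.65393, K_2 = 100.4/369.0 = 0.27209
Material balance + equilibrium reduce to Σ zᵢ(Kᵢ−1)/(1+V/F(Kᵢ−1)) = 0.
Check two-phase: ΣzᵢKᵢ = 2.707 > 1 and Σzᵢ/Kᵢ = 1.226 > 1, so g(0) = 1.707 > 0 and g(1) = -0.226 < 0.
Binary case is linear: z₁(K₁−1)(1+V/F(K₂−1)) + z₂(K₂−1)(1+V/F(K₁−1)) = 0
⇒ V/F = [z₁(K₁−1)+z₂(K₂−1)] / [−(K₁−1)(K₂−1)] = 1.7070/1.9318 = 0.884
Compositions from xᵢ = zᵢ/(1+V/F(Kᵢ−1)), yᵢ = Kᵢxᵢ:
  1: x = 0.215, y = 0.786
  2: x = 0.785, y = 0.214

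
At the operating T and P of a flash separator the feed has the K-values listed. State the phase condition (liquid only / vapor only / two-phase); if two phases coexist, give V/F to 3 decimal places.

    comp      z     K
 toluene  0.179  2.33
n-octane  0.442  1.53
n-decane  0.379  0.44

ΣzᵢKᵢ = 1.260; Σzᵢ/Kᵢ = 1.227.
Both exceed 1, so a two-phase solution exists.
Newton iteration, ψ⁰ = 0.58:
  ψ = 0.580: g = -0.0008, g' = -0.434 → ψ = 0.578
Converged at ψ = 0.578.

two-phase, V/F = 0.578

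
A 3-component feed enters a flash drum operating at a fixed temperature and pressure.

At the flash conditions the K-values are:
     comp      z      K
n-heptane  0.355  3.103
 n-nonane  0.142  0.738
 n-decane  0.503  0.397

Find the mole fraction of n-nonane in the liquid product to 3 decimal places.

x_n-nonane = 0.157

Material balance + equilibrium reduce to Σ zᵢ(Kᵢ−1)/(1+ψ(Kᵢ−1)) = 0.
g(0) = ΣzᵢKᵢ − 1 = 0.406 and g(1) = 1 − Σzᵢ/Kᵢ = -0.574, so a root lies in (0, 1).
Iterate (Newton) starting at ψ = 0.5:
  ψ = 0.500: g = -0.1131, g' = -0.761 → ψ = 0.351
  ψ = 0.351: g = 0.0036, g' = -0.826 → ψ = 0.356
Converged at ψ = 0.356.
Compositions from xᵢ = zᵢ/(1+ψ(Kᵢ−1)), yᵢ = Kᵢxᵢ:
  n-heptane: x = 0.203, y = 0.630
  n-nonane: x = 0.157, y = 0.116
  n-decane: x = 0.640, y = 0.254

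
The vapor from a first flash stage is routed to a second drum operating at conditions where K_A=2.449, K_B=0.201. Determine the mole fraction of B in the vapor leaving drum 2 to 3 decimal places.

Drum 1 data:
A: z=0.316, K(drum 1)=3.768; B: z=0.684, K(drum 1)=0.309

y_B (drum 2) = 0.130

Drum 1:
Let ψ₁ = V/F and solve Σ zᵢ(Kᵢ−1)/(1+ψ₁(Kᵢ−1)) = 0.
Check two-phase: ΣzᵢKᵢ = 1.402 > 1 and Σzᵢ/Kᵢ = 2.297 > 1, so g(0) = 0.402 > 0 and g(1) = -1.297 < 0.
Binary case is linear: z₁(K₁−1)(1+ψ₁(K₂−1)) + z₂(K₂−1)(1+ψ₁(K₁−1)) = 0
⇒ ψ₁ = [z₁(K₁−1)+z₂(K₂−1)] / [−(K₁−1)(K₂−1)] = 0.4020/1.9127 = 0.210
Drum-1 compositions:
  A: x = 0.200, y = 0.753
  B: x = 0.800, y = 0.247
Drum-2 feed = drum-1 vapor: z₂ = (0.7527, 0.2473).
Drum 2:
Newton iteration, ψ₂⁰ = 0.5:
  ψ₂ = 0.500: g = 0.3035, g' = -0.969 → ψ₂ = 0.813
  ψ₂ = 0.813: g = -0.0632, g' = -1.619 → ψ₂ = 0.774
  ψ₂ = 0.774: g = -0.0038, g' = -1.436 → ψ₂ = 0.771
Converged at ψ₂ = 0.771.
  A: x = 0.355, y = 0.870
  B: x = 0.645, y = 0.130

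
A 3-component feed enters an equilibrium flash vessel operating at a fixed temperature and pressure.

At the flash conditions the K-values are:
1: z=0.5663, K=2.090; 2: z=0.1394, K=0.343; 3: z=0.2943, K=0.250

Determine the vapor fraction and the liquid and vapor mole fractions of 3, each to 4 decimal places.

Let ψ = V/F and solve Σ zᵢ(Kᵢ−1)/(1+ψ(Kᵢ−1)) = 0.
Feasibility: ΣzᵢKᵢ = 1.3050, Σzᵢ/Kᵢ = 1.8546 — both > 1, two phases present.
Newton iteration, ψ⁰ = 0.5:
  ψ = 0.5000: g = -0.09002, g' = -0.8391 → ψ = 0.3927
  ψ = 0.3927: g = -0.00407, g' = -0.7718 → ψ = 0.3874
Converged at ψ = 0.3874.
Compositions from xᵢ = zᵢ/(1+ψ(Kᵢ−1)), yᵢ = Kᵢxᵢ:
  1: x = 0.3982, y = 0.8321
  2: x = 0.1870, y = 0.0641
  3: x = 0.4148, y = 0.1037

ψ = 0.3874, x_3 = 0.4148, y_3 = 0.1037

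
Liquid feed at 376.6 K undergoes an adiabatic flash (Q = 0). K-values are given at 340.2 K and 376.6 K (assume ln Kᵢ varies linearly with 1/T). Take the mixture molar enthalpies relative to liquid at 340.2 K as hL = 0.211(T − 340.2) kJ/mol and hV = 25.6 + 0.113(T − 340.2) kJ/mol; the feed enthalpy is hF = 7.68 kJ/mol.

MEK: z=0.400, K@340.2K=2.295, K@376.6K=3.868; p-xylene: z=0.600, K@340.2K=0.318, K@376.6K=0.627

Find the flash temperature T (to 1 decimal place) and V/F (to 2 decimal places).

Adiabatic flash: solve Rachford–Rice at each trial T, then check hF = ψ·hV(T) + (1−ψ)·hL(T).
  T = 340.2 K: K = (2.295, 0.318), RR gives ψ = 0.123, H_out = 3.154 kJ/mol
  T = 376.6 K: K = (3.868, 0.627), RR gives ψ = 0.863, H_out = 26.699 kJ/mol
  T = 358.4 K: K = (3.019, 0.454), RR gives ψ = 0.436, H_out = 14.220 kJ/mol
  T = 349.3 K: K = (2.642, 0.382), RR gives ψ = 0.282, H_out = 8.879 kJ/mol
  T = 344.8 K: K = (2.466, 0.349), RR gives ψ = 0.206, H_out = 6.139 kJ/mol
  T = 347.1 K: K = (2.555, 0.366), RR gives ψ = 0.245, H_out = 7.556 kJ/mol
Linear interpolation between T = 347.1 (H_out = 7.556) and T = 349.3 (H_out = 8.879) on hF = 7.68 gives T ≈ 347.3 K, at which ψ = 0.25.

T = 347.3 K, V/F = 0.25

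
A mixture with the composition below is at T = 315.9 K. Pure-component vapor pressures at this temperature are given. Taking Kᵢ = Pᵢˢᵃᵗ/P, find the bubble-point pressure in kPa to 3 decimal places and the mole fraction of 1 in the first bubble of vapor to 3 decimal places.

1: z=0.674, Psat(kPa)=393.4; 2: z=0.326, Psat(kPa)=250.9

Pbub = 346.945 kPa, y_1 = 0.764

At the bubble point ψ → 0, so ΣzᵢKᵢ = 1 with Kᵢ = Pᵢˢᵃᵗ/P ⇒ P = ΣzᵢPᵢˢᵃᵗ.
P = 0.674·393.4 + 0.326·250.9 = 346.945 kPa
yᵢ = zᵢPᵢˢᵃᵗ/P ⇒ y_1 = 0.674·393.4/346.945 = 0.764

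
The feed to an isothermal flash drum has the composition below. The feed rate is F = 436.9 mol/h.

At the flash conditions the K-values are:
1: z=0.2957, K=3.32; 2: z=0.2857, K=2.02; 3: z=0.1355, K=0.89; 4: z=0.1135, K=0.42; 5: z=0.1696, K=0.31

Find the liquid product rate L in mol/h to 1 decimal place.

Iterate (Newton) starting at ψ = 0.5:
  ψ = 0.5000: g = 0.22344, g' = -0.7373 → ψ = 0.8031
  ψ = 0.8031: g = -0.00222, g' = -0.8259 → ψ = 0.8004
Converged at ψ = 0.8004.
Then V = ψ·F = 0.8004·436.9 = 349.7 mol/h and L = F − V = 87.2 mol/h.

L = 87.2 mol/h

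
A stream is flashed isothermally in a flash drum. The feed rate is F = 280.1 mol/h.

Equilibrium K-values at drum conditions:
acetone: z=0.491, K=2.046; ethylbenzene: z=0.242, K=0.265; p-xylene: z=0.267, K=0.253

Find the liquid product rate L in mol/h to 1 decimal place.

Rachford–Rice: g(ψ) = Σ zᵢ(Kᵢ−1)/(1+ψ(Kᵢ−1)) = 0.
Check two-phase: ΣzᵢKᵢ = 1.136 > 1 and Σzᵢ/Kᵢ = 2.209 > 1, so g(0) = 0.136 > 0 and g(1) = -1.209 < 0.
Iterate (Newton) starting at ψ = 0.64:
  ψ = 0.640: g = -0.4104, g' = -1.206 → ψ = 0.300
  ψ = 0.300: g = -0.0941, g' = -0.774 → ψ = 0.178
  ψ = 0.178: g = -0.0018, g' = -0.753 → ψ = 0.176
Converged at ψ = 0.176.
Then V = ψ·F = 0.1757·280.1 = 49.2 mol/h and L = F − V = 230.9 mol/h.

L = 230.9 mol/h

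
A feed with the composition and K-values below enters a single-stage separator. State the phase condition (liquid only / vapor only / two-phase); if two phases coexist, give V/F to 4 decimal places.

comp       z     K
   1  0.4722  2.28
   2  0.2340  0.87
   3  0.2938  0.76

vapor only

ΣzᵢKᵢ = 1.5035; Σzᵢ/Kᵢ = 0.8626.
Since Σzᵢ/Kᵢ < 1 the mixture is above its dew point — single vapor phase.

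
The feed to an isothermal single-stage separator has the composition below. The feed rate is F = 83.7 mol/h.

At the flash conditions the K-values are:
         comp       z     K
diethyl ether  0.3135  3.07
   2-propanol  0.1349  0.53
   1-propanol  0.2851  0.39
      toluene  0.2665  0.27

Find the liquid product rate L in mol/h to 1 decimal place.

L = 69.9 mol/h

Rachford–Rice: g(β) = Σ zᵢ(Kᵢ−1)/(1+β(Kᵢ−1)) = 0.
g(0) = ΣzᵢKᵢ − 1 = 0.2171 and g(1) = 1 − Σzᵢ/Kᵢ = -1.0747, so a root lies in (0, 1).
Newton–Raphson from β = 0.5:
  β = 0.5000: g = -0.32059, g' = -0.9471 → β = 0.1615
  β = 0.1615: g = 0.00427, g' = -1.1024 → β = 0.1654
Converged at β = 0.1654.
Then V = β·F = 0.1654·83.7 = 13.8 mol/h and L = F − V = 69.9 mol/h.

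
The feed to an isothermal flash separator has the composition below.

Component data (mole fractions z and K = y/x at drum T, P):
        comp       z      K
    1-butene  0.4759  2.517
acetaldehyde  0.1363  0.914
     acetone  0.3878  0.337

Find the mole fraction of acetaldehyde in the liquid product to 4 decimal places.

x_acetaldehyde = 0.1427

Newton–Raphson from ψ = 0.5:
  ψ = 0.5000: g = 0.01369, g' = -0.7367 → ψ = 0.5186
  ψ = 0.5186: g = -0.00003, g' = -0.7401 → ψ = 0.5185
Converged at ψ = 0.5185.
Compositions from xᵢ = zᵢ/(1+ψ(Kᵢ−1)), yᵢ = Kᵢxᵢ:
  1-butene: x = 0.2664, y = 0.6705
  acetaldehyde: x = 0.1427, y = 0.1304
  acetone: x = 0.5910, y = 0.1992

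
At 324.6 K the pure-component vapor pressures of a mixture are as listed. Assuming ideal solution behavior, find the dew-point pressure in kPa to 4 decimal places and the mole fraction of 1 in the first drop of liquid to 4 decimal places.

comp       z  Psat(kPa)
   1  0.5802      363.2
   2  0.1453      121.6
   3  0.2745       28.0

At the dew point ψ → 1, so Σzᵢ/Kᵢ = 1 with Kᵢ = Pᵢˢᵃᵗ/P ⇒ 1/P = Σzᵢ/Pᵢˢᵃᵗ.
1/P = 0.5802/363.2 + 0.1453/121.6 + 0.2745/28.0 = 0.0125959 ⇒ P = 79.3907 kPa
xᵢ = zᵢP/Pᵢˢᵃᵗ ⇒ x_1 = 0.5802·79.3907/363.2 = 0.1268

Pdew = 79.3907 kPa, x_1 = 0.1268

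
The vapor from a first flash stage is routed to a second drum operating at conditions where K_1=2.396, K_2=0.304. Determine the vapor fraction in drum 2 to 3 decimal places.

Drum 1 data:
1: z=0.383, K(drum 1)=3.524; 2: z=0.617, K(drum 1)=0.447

V/F (drum 2) = 0.647

Drum 1:
Material balance + equilibrium reduce to Σ zᵢ(Kᵢ−1)/(1+ψ₁(Kᵢ−1)) = 0.
g(0) = ΣzᵢKᵢ − 1 = 0.625 and g(1) = 1 − Σzᵢ/Kᵢ = -0.489, so a root lies in (0, 1).
Binary case is linear: z₁(K₁−1)(1+ψ₁(K₂−1)) + z₂(K₂−1)(1+ψ₁(K₁−1)) = 0
⇒ ψ₁ = [z₁(K₁−1)+z₂(K₂−1)] / [−(K₁−1)(K₂−1)] = 0.6255/1.3958 = 0.448
Drum-1 compositions:
  1: x = 0.180, y = 0.633
  2: x = 0.820, y = 0.367
Drum-2 feed = drum-1 vapor: z₂ = (0.6333, 0.3667).
Drum 2:
Rachford–Rice: g(ψ₂) = Σ zᵢ(Kᵢ−1)/(1+ψ₂(Kᵢ−1)) = 0.
Feasibility: ΣzᵢKᵢ = 1.629, Σzᵢ/Kᵢ = 1.470 — both > 1, two phases present.
Binary case is linear: z₁(K₁−1)(1+ψ₂(K₂−1)) + z₂(K₂−1)(1+ψ₂(K₁−1)) = 0
⇒ ψ₂ = [z₁(K₁−1)+z₂(K₂−1)] / [−(K₁−1)(K₂−1)] = 0.6289/0.9716 = 0.647
  1: x = 0.333, y = 0.797
  2: x = 0.667, y = 0.203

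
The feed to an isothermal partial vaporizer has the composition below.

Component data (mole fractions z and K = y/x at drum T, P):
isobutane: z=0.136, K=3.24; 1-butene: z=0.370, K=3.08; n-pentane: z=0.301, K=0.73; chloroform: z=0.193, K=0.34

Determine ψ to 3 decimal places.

ψ = 0.833

Let ψ = V/F and solve Σ zᵢ(Kᵢ−1)/(1+ψ(Kᵢ−1)) = 0.
Feasibility: ΣzᵢKᵢ = 1.866, Σzᵢ/Kᵢ = 1.142 — both > 1, two phases present.
Newton–Raphson from ψ = 0.33:
  ψ = 0.330: g = 0.3794, g' = -0.952 → ψ = 0.728
  ψ = 0.728: g = 0.0752, g' = -0.697 → ψ = 0.836
  ψ = 0.836: g = -0.0024, g' = -0.751 → ψ = 0.833
Converged at ψ = 0.833.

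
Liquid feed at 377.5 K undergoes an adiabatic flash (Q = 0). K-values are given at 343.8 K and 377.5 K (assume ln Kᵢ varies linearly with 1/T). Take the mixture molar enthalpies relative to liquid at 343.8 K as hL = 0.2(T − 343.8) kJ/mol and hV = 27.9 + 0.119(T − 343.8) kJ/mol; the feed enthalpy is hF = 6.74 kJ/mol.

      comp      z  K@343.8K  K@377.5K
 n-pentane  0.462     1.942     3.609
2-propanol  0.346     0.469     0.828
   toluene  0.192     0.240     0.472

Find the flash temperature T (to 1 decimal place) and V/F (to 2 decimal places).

T = 345.4 K, V/F = 0.23

Adiabatic flash: solve Rachford–Rice at each trial T, then check hF = ψ·hV(T) + (1−ψ)·hL(T).
  T = 343.8 K: K = (1.942, 0.469, 0.240), RR gives ψ = 0.180, H_out = 5.018 kJ/mol
  T = 377.5 K: K = (3.609, 0.828, 0.472), RR gives ψ = 1.000, H_out = 31.910 kJ/mol
  T = 360.6 K: K = (2.684, 0.631, 0.342), RR gives ψ = 0.622, H_out = 19.872 kJ/mol
  T = 352.2 K: K = (2.292, 0.546, 0.288), RR gives ψ = 0.416, H_out = 13.006 kJ/mol
  T = 348.0 K: K = (2.112, 0.506, 0.263), RR gives ψ = 0.305, H_out = 9.245 kJ/mol
  T = 345.9 K: K = (2.026, 0.487, 0.251), RR gives ψ = 0.245, H_out = 7.206 kJ/mol
  T = 344.9 K: K = (1.985, 0.479, 0.246), RR gives ψ = 0.214, H_out = 6.185 kJ/mol
Linear interpolation between T = 344.9 (H_out = 6.185) and T = 345.9 (H_out = 7.206) on hF = 6.74 gives T ≈ 345.4 K, at which ψ = 0.23.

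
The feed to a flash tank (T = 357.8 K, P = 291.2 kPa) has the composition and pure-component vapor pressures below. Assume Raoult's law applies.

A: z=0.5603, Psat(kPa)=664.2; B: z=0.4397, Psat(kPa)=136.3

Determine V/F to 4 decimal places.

V/F = 0.7100

Raoult's law: Kᵢ = Pᵢˢᵃᵗ/P = Pᵢˢᵃᵗ/291.2.
  K_A = 664.2/291.2 = 2.280907, K_B = 136.3/291.2 = 0.468063
Material balance + equilibrium reduce to Σ zᵢ(Kᵢ−1)/(1+V/F(Kᵢ−1)) = 0.
Feasibility: ΣzᵢKᵢ = 1.4838, Σzᵢ/Kᵢ = 1.1851 — both > 1, two phases present.
Binary case is linear: z₁(K₁−1)(1+V/F(K₂−1)) + z₂(K₂−1)(1+V/F(K₁−1)) = 0
⇒ V/F = [z₁(K₁−1)+z₂(K₂−1)] / [−(K₁−1)(K₂−1)] = 0.48380/0.68136 = 0.7100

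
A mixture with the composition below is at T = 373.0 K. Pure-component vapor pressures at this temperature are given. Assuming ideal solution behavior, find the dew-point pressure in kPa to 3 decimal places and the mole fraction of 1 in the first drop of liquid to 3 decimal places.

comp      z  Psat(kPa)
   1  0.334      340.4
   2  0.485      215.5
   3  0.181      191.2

At the dew point ψ → 1, so Σzᵢ/Kᵢ = 1 with Kᵢ = Pᵢˢᵃᵗ/P ⇒ 1/P = Σzᵢ/Pᵢˢᵃᵗ.
1/P = 0.334/340.4 + 0.485/215.5 + 0.181/191.2 = 0.004178 ⇒ P = 239.324 kPa
xᵢ = zᵢP/Pᵢˢᵃᵗ ⇒ x_1 = 0.334·239.324/340.4 = 0.235

Pdew = 239.324 kPa, x_1 = 0.235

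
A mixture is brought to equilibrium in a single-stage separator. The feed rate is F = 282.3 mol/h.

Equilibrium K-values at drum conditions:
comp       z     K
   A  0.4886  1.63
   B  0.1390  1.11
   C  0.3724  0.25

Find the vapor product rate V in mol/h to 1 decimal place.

V = 30.1 mol/h

Iterate (Newton) starting at β = 0.5:
  β = 0.5000: g = -0.19830, g' = -0.6499 → β = 0.1949
  β = 0.1949: g = -0.03798, g' = -0.4428 → β = 0.1091
  β = 0.1091: g = -0.00106, g' = -0.4199 → β = 0.1066
Converged at β = 0.1066.
Then V = β·F = 0.1066·282.3 = 30.1 mol/h and L = F − V = 252.2 mol/h.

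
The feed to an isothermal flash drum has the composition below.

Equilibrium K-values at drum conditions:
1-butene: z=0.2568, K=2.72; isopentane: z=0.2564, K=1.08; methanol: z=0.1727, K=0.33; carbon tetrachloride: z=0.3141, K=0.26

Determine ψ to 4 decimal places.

ψ = 0.1268

Rachford–Rice: g(ψ) = Σ zᵢ(Kᵢ−1)/(1+ψ(Kᵢ−1)) = 0.
g(0) = ΣzᵢKᵢ − 1 = 0.1141 and g(1) = 1 − Σzᵢ/Kᵢ = -1.0632, so a root lies in (0, 1).
Newton–Raphson from ψ = 0.5:
  ψ = 0.5000: g = -0.28575, g' = -0.8298 → ψ = 0.1556
  ψ = 0.1556: g = -0.02318, g' = -0.7907 → ψ = 0.1263
  ψ = 0.1263: g = 0.00036, g' = -0.8162 → ψ = 0.1268
Converged at ψ = 0.1268.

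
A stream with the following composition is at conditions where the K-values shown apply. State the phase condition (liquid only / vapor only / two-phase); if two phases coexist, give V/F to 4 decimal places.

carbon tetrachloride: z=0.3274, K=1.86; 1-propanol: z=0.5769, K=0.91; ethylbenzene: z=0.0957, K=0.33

ΣzᵢKᵢ = 1.1655; Σzᵢ/Kᵢ = 1.1000.
Both exceed 1, so a two-phase solution exists.
Let ψ = V/F and solve Σ zᵢ(Kᵢ−1)/(1+ψ(Kᵢ−1)) = 0.
Iterate (Newton) starting at ψ = 0.42:
  ψ = 0.4200: g = 0.06366, g' = -0.2189 → ψ = 0.7108
  ψ = 0.7108: g = -0.00314, g' = -0.2552 → ψ = 0.6985
  ψ = 0.6985: g = -0.00002, g' = -0.2516 → ψ = 0.6984
Converged at ψ = 0.6984.

two-phase, V/F = 0.6984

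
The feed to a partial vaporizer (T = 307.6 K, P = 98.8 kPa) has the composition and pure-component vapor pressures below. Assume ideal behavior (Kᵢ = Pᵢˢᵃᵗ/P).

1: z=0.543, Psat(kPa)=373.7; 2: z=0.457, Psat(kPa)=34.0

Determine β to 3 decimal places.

Raoult's law: Kᵢ = Pᵢˢᵃᵗ/P = Pᵢˢᵃᵗ/98.8.
  K_1 = 373.7/98.8 = 3.78239, K_2 = 34.0/98.8 = 0.34413
Rachford–Rice: g(β) = Σ zᵢ(Kᵢ−1)/(1+β(Kᵢ−1)) = 0.
Feasibility: ΣzᵢKᵢ = 2.211, Σzᵢ/Kᵢ = 1.472 — both > 1, two phases present.
Binary case is linear: z₁(K₁−1)(1+β(K₂−1)) + z₂(K₂−1)(1+β(K₁−1)) = 0
⇒ β = [z₁(K₁−1)+z₂(K₂−1)] / [−(K₁−1)(K₂−1)] = 1.2111/1.8249 = 0.664

β = 0.664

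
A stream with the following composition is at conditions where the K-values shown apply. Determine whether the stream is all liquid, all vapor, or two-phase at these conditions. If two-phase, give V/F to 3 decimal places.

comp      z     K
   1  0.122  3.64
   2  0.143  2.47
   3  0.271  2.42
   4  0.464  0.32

two-phase, V/F = 0.507

ΣzᵢKᵢ = 1.602; Σzᵢ/Kᵢ = 1.653.
Both exceed 1, so a two-phase solution exists.
Rachford–Rice: g(ψ) = Σ zᵢ(Kᵢ−1)/(1+ψ(Kᵢ−1)) = 0.
Newton iteration, ψ⁰ = 0.5:
  ψ = 0.500: g = 0.0070, g' = -0.940 → ψ = 0.507
Converged at ψ = 0.507.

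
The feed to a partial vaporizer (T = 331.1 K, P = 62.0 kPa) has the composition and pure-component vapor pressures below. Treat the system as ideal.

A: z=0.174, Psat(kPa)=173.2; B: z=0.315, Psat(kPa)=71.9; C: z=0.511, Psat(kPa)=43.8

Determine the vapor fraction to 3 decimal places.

Raoult's law: Kᵢ = Pᵢˢᵃᵗ/P = Pᵢˢᵃᵗ/62.0.
  K_A = 173.2/62.0 = 2.79355, K_B = 71.9/62.0 = 1.15968, K_C = 43.8/62.0 = 0.70645
Material balance + equilibrium reduce to Σ zᵢ(Kᵢ−1)/(1+ψ(Kᵢ−1)) = 0.
Check two-phase: ΣzᵢKᵢ = 1.212 > 1 and Σzᵢ/Kᵢ = 1.057 > 1, so g(0) = 0.212 > 0 and g(1) = -0.057 < 0.
Newton–Raphson from ψ = 0.44:
  ψ = 0.440: g = 0.0492, g' = -0.240 → ψ = 0.645
  ψ = 0.645: g = 0.0053, g' = -0.194 → ψ = 0.672
Converged at ψ = 0.672.

ψ = 0.672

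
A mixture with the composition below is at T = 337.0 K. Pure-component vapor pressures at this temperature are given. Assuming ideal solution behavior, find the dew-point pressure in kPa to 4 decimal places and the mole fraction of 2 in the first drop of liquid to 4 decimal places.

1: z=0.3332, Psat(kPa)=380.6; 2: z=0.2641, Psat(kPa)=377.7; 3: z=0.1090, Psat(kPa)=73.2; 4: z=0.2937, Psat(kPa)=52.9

At the dew point ψ → 1, so Σzᵢ/Kᵢ = 1 with Kᵢ = Pᵢˢᵃᵗ/P ⇒ 1/P = Σzᵢ/Pᵢˢᵃᵗ.
1/P = 0.3332/380.6 + 0.2641/377.7 + 0.1090/73.2 + 0.2937/52.9 = 0.0086157 ⇒ P = 116.0665 kPa
xᵢ = zᵢP/Pᵢˢᵃᵗ ⇒ x_2 = 0.2641·116.0665/377.7 = 0.0812

Pdew = 116.0665 kPa, x_2 = 0.0812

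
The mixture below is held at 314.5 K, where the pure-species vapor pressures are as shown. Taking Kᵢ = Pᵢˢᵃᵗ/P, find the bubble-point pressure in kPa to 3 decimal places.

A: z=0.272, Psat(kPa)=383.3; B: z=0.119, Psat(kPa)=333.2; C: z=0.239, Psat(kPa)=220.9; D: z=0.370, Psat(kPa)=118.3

Pbub = 240.475 kPa

At the bubble point ψ → 0, so ΣzᵢKᵢ = 1 with Kᵢ = Pᵢˢᵃᵗ/P ⇒ P = ΣzᵢPᵢˢᵃᵗ.
P = 0.272·383.3 + 0.119·333.2 + 0.239·220.9 + 0.370·118.3 = 240.475 kPa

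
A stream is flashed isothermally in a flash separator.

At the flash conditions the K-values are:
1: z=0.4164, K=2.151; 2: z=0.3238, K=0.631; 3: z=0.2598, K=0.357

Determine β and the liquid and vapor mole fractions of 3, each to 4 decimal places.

Rachford–Rice: g(β) = Σ zᵢ(Kᵢ−1)/(1+β(Kᵢ−1)) = 0.
g(0) = ΣzᵢKᵢ − 1 = 0.1927 and g(1) = 1 − Σzᵢ/Kᵢ = -0.4345, so a root lies in (0, 1).
Newton–Raphson from β = 0.37:
  β = 0.3700: g = -0.02145, g' = -0.5154 → β = 0.3284
  β = 0.3284: g = 0.00009, g' = -0.5202 → β = 0.3286
Converged at β = 0.3286.
Compositions from xᵢ = zᵢ/(1+β(Kᵢ−1)), yᵢ = Kᵢxᵢ:
  1: x = 0.3021, y = 0.6499
  2: x = 0.3685, y = 0.2325
  3: x = 0.3294, y = 0.1176

β = 0.3286, x_3 = 0.3294, y_3 = 0.1176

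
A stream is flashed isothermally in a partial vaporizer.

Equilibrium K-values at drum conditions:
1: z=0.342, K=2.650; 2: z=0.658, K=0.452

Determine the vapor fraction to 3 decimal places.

Let ψ = V/F and solve Σ zᵢ(Kᵢ−1)/(1+ψ(Kᵢ−1)) = 0.
Feasibility: ΣzᵢKᵢ = 1.204, Σzᵢ/Kᵢ = 1.585 — both > 1, two phases present.
Binary case is linear: z₁(K₁−1)(1+ψ(K₂−1)) + z₂(K₂−1)(1+ψ(K₁−1)) = 0
⇒ ψ = [z₁(K₁−1)+z₂(K₂−1)] / [−(K₁−1)(K₂−1)] = 0.2037/0.9042 = 0.225

ψ = 0.225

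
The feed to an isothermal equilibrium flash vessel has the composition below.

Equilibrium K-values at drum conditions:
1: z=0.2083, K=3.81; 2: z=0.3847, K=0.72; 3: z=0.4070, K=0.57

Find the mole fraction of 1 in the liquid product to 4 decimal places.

Iterate (Newton) starting at β = 0.56:
  β = 0.5600: g = -0.13083, g' = -0.4213 → β = 0.2495
  β = 0.2495: g = 0.03226, g' = -0.6977 → β = 0.2957
  β = 0.2957: g = 0.00174, g' = -0.6253 → β = 0.2985
Converged at β = 0.2985.
Compositions from xᵢ = zᵢ/(1+β(Kᵢ−1)), yᵢ = Kᵢxᵢ:
  1: x = 0.1133, y = 0.4316
  2: x = 0.4198, y = 0.3022
  3: x = 0.4669, y = 0.2662

x_1 = 0.1133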